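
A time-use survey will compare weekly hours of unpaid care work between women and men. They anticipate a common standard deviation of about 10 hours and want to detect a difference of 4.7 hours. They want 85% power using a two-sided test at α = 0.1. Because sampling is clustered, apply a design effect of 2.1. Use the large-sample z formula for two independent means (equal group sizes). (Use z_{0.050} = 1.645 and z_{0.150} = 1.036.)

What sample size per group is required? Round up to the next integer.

n = (z_{α/2} + z_β)² · (σ₁² + σ₂²) / δ²
  = (1.645 + 1.036)² · (2·10² = 200) / 4.7²
  = 7.1878 · 200 / 22.09
  = 65.08
Design effect: 2.1 × 65.08 = 136.66.
Round up → n = 137 per group.

n = 137 per group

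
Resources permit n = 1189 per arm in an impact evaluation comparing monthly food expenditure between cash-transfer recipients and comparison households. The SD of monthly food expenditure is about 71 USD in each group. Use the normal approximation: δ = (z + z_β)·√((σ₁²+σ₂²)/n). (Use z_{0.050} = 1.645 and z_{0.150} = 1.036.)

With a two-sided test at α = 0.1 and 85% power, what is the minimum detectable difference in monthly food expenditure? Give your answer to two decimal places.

δ = (z_{α/2} + z_β) · √((σ₁²+σ₂²)/n)
  = (1.645 + 1.036) · √(10082/1189)
  = 2.681 · √8.4794
  = 2.681 · 2.9119
  = 7.8069

Minimum detectable difference ≈ 7.81 USD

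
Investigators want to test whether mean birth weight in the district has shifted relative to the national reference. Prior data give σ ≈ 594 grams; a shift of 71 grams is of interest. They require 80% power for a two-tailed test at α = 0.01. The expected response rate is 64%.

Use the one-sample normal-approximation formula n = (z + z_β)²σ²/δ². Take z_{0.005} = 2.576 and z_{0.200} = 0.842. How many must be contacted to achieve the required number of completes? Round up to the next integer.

n = (z_{α/2} + z_β)² · σ² / δ²
  = (2.576 + 0.842)² · 594² / 71²
  = 11.6827 · 352836 / 5041
  = 817.71
Adjust for 64% response: 817.71 / 0.64 = 1277.67.
Round up → n = 1278.

n = 1278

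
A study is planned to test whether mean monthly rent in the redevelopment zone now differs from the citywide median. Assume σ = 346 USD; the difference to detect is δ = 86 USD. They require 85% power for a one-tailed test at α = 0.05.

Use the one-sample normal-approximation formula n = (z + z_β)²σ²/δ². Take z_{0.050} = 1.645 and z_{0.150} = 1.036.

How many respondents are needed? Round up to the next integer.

n = 117

n = (z_α + z_β)² · σ² / δ²
  = (1.645 + 1.036)² · 346² / 86²
  = 7.1878 · 119716 / 7396
  = 116.35
Round up → n = 117.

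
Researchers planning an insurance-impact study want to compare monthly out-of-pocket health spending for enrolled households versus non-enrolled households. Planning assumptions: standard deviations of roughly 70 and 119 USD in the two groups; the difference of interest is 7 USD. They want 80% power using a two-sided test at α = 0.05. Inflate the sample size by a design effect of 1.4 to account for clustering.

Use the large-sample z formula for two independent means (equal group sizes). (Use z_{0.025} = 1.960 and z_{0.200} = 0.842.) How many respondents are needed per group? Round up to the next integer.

n = (z_{α/2} + z_β)² · (σ₁² + σ₂²) / δ²
  = (1.960 + 0.842)² · (70² + 119² = 19061) / 7²
  = 7.8512 · 19061 / 49
  = 3054.12
Design effect: 1.4 × 3054.12 = 4275.77.
Round up → n = 4276 per group.

n = 4276 per group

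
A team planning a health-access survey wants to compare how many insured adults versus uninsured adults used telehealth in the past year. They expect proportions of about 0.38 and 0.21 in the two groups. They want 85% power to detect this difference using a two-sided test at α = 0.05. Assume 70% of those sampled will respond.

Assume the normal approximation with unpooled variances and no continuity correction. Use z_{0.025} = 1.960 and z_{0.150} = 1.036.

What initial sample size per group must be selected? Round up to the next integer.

n = (z_{α/2} + z_β)² · [p₁(1−p₁) + p₂(1−p₂)] / (p₁ − p₂)²
  = (1.960 + 1.036)² · (0.38·0.62 + 0.21·0.79) / (0.17)²
  = (2.996)² · (0.2356 + 0.1659) / 0.0289
  = 8.9760 · 0.4015 / 0.0289
  = 124.70
Adjust for 70% response: 124.70 / 0.70 = 178.14.
Round up → n = 179 per group.

n = 179 per group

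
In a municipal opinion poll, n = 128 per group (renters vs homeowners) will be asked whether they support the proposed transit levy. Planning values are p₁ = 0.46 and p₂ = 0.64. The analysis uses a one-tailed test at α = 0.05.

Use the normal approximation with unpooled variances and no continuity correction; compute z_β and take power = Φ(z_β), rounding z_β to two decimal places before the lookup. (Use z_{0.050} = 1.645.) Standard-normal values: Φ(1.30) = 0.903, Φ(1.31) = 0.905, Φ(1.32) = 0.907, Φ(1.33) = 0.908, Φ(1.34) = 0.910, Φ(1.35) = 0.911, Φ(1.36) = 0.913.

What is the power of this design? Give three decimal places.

z_β = |p₁−p₂|·√(n/[p₁q₁+p₂q₂]) − z_α
    = 0.18 · √(128/0.4788) − 1.645
    = 0.18 · 16.3504 − 1.645
    = 2.9431 − 1.645 = 1.2981 → 1.30
Power = Φ(1.30) = 0.903.

Power ≈ 0.903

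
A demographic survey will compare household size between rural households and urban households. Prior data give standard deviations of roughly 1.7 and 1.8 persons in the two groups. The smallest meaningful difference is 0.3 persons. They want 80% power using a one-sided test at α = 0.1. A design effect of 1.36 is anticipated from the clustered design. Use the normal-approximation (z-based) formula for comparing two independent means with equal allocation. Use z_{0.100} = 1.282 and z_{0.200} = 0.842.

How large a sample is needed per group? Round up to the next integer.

n = 418 per group

n = (z_α + z_β)² · (σ₁² + σ₂²) / δ²
  = (1.282 + 0.842)² · (1.7² + 1.8² = 6.13) / 0.3²
  = 4.5114 · 6.13 / 0.09
  = 307.27
Design effect: 1.36 × 307.27 = 417.89.
Round up → n = 418 per group.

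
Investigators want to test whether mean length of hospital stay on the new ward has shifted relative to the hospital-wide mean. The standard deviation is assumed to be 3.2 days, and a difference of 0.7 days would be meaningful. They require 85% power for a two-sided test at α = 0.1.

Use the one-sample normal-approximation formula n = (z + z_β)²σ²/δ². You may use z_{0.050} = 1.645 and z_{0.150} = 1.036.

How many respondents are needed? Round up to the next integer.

n = 151

n = (z_{α/2} + z_β)² · σ² / δ²
  = (1.645 + 1.036)² · 3.2² / 0.7²
  = 7.1878 · 10.24 / 0.49
  = 150.21
Round up → n = 151.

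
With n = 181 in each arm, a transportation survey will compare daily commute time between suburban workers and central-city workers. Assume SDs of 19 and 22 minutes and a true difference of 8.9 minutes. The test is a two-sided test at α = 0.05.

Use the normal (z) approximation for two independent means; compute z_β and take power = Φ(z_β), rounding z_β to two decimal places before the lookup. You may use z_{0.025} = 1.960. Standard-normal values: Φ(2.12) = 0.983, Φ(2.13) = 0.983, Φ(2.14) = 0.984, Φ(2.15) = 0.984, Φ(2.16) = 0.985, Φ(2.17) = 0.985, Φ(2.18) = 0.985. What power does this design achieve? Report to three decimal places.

Power ≈ 0.985

z_β = δ·√(n/(σ₁²+σ₂²)) − z_{α/2}
    = 8.9 · √(181/845) − 1.960
    = 8.9 · 0.46282 − 1.960
    = 4.1191 − 1.960 = 2.1591 → 2.16
Power = Φ(2.16) = 0.985.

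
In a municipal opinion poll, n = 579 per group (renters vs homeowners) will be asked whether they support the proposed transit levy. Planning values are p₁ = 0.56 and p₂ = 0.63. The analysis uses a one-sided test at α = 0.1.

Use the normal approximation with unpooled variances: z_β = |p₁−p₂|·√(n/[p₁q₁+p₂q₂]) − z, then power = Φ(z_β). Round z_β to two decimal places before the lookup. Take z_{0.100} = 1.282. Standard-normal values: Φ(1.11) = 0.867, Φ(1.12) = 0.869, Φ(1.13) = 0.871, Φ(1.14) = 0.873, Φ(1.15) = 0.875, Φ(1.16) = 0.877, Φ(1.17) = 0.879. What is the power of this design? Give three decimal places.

Power ≈ 0.875

z_β = |p₁−p₂|·√(n/[p₁q₁+p₂q₂]) − z_α
    = 0.07 · √(579/0.4795) − 1.282
    = 0.07 · 34.7492 − 1.282
    = 2.4324 − 1.282 = 1.1504 → 1.15
Power = Φ(1.15) = 0.875.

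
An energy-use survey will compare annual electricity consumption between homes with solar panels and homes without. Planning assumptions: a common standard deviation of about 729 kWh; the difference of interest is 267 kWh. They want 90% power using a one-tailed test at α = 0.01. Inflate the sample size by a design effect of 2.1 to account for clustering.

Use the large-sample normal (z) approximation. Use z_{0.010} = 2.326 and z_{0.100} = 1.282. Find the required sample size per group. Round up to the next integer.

n = (z_α + z_β)² · (σ₁² + σ₂²) / δ²
  = (2.326 + 1.282)² · (2·729² = 1062882) / 267²
  = 13.0177 · 1062882 / 71289
  = 194.09
Design effect: 2.1 × 194.09 = 407.58.
Round up → n = 408 per group.

n = 408 per group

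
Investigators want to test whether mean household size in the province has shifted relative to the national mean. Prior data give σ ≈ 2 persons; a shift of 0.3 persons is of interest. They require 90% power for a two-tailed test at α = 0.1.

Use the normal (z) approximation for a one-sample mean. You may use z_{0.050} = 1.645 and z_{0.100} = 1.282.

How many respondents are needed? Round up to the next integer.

n = 381

n = (z_{α/2} + z_β)² · σ² / δ²
  = (1.645 + 1.282)² · 2² / 0.3²
  = 8.5673 · 4 / 0.09
  = 380.77
Round up → n = 381.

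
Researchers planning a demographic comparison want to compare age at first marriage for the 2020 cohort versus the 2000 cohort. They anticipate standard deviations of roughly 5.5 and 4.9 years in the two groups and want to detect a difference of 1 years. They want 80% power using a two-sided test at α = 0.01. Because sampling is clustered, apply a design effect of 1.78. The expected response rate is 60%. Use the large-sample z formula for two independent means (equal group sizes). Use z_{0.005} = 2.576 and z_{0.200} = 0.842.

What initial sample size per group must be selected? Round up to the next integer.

n = (z_{α/2} + z_β)² · (σ₁² + σ₂²) / δ²
  = (2.576 + 0.842)² · (5.5² + 4.9² = 54.26) / 1²
  = 11.6827 · 54.26 / 1
  = 633.90
Design effect: 1.78 × 633.90 = 1128.35.
Adjust for 60% response: 1128.35 / 0.60 = 1880.58.
Round up → n = 1881 per group.

n = 1881 per group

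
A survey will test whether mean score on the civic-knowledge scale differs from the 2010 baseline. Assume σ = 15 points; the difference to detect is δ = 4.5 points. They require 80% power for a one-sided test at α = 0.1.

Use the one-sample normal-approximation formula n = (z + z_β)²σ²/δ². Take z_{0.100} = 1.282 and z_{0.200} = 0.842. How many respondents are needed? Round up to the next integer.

n = (z_α + z_β)² · σ² / δ²
  = (1.282 + 0.842)² · 15² / 4.5²
  = 4.5114 · 225 / 20.25
  = 50.13
Round up → n = 51.

n = 51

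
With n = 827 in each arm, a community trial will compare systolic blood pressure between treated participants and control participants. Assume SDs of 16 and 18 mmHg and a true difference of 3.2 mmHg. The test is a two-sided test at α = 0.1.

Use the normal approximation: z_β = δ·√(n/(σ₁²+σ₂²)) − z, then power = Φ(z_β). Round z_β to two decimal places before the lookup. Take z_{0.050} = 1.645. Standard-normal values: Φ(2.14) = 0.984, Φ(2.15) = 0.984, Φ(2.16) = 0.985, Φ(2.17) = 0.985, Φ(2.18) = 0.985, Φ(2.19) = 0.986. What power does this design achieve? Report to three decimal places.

Power ≈ 0.985

z_β = δ·√(n/(σ₁²+σ₂²)) − z_{α/2}
    = 3.2 · √(827/580) − 1.645
    = 3.2 · 1.19409 − 1.645
    = 3.8211 − 1.645 = 2.1761 → 2.18
Power = Φ(2.18) = 0.985.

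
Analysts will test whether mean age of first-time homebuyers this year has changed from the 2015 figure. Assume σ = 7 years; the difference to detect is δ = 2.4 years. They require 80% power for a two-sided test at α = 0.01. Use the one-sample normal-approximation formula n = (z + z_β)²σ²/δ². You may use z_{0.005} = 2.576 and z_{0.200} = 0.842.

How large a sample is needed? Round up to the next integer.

n = (z_{α/2} + z_β)² · σ² / δ²
  = (2.576 + 0.842)² · 7² / 2.4²
  = 11.6827 · 49 / 5.76
  = 99.38
Round up → n = 100.

n = 100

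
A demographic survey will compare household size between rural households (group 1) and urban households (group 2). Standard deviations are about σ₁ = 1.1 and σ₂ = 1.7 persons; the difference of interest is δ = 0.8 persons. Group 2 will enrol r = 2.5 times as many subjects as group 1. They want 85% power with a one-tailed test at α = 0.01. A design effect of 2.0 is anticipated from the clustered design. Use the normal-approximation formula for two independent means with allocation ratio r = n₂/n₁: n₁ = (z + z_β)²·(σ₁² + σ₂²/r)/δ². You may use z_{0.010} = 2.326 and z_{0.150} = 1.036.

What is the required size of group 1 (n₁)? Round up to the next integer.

n₁ = 84

n₁ = (z_α + z_β)² · (σ₁² + σ₂²/r) / δ²
   = (2.326 + 1.036)² · (1.1² + 1.7²/2.5) / 0.8²
   = 11.3030 · (1.21 + 1.156) / 0.64
   = 11.3030 · 2.366 / 0.64
   = 41.79
Design effect: 2.0 × 41.79 = 83.57.
Round up → n₁ = 84; n₂ = r·n₁ = 2.5 × 84 = 210.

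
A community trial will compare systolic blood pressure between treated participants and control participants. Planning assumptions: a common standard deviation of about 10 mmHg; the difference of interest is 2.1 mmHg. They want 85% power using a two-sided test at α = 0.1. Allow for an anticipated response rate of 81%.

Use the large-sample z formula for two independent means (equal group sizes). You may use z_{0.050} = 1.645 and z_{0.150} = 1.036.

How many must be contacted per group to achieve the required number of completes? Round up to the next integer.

n = 403 per group

n = (z_{α/2} + z_β)² · (σ₁² + σ₂²) / δ²
  = (1.645 + 1.036)² · (2·10² = 200) / 2.1²
  = 7.1878 · 200 / 4.41
  = 325.98
Adjust for 81% response: 325.98 / 0.81 = 402.44.
Round up → n = 403 per group.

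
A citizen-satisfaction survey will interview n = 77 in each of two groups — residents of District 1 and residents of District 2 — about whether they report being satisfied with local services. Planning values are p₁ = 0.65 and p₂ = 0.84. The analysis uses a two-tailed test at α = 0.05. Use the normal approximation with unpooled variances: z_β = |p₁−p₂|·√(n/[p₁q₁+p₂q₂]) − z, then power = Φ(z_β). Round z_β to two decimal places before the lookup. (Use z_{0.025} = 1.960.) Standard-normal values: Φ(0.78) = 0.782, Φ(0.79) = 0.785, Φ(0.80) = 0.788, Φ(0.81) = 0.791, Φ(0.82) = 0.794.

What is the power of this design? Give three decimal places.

z_β = |p₁−p₂|·√(n/[p₁q₁+p₂q₂]) − z_{α/2}
    = 0.19 · √(77/0.3619) − 1.960
    = 0.19 · 14.5865 − 1.960
    = 2.7714 − 1.960 = 0.8114 → 0.81
Power = Φ(0.81) = 0.791.

Power ≈ 0.791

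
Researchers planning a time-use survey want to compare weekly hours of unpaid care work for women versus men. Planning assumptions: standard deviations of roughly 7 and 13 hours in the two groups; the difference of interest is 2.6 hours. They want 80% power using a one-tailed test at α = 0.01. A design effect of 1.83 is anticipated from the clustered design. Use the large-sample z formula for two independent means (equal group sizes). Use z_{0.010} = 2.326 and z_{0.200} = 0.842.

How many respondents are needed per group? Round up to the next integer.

n = (z_α + z_β)² · (σ₁² + σ₂²) / δ²
  = (2.326 + 0.842)² · (7² + 13² = 218) / 2.6²
  = 10.0362 · 218 / 6.76
  = 323.65
Design effect: 1.83 × 323.65 = 592.29.
Round up → n = 593 per group.

n = 593 per group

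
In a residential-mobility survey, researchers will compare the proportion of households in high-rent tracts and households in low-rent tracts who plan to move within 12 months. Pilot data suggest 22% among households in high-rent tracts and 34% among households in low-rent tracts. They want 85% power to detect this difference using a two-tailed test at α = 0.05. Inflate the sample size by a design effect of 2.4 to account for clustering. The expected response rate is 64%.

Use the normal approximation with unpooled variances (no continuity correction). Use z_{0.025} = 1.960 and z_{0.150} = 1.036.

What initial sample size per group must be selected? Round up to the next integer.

n = (z_{α/2} + z_β)² · [p₁(1−p₁) + p₂(1−p₂)] / (p₁ − p₂)²
  = (1.960 + 1.036)² · (0.22·0.78 + 0.34·0.66) / (-0.12)²
  = (2.996)² · (0.1716 + 0.2244) / 0.0144
  = 8.9760 · 0.3960 / 0.0144
  = 246.84
Design effect: 2.4 × 246.84 = 592.42.
Adjust for 64% response: 592.42 / 0.64 = 925.65.
Round up → n = 926 per group.

n = 926 per group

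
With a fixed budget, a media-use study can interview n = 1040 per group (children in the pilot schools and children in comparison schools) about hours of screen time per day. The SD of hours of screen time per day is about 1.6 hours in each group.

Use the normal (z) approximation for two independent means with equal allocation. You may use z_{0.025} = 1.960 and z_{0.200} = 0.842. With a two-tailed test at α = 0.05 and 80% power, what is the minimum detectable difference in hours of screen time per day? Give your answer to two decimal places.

Minimum detectable difference ≈ 0.20 hours

δ = (z_{α/2} + z_β) · √((σ₁²+σ₂²)/n)
  = (1.960 + 0.842) · √(5.12/1040)
  = 2.802 · √0.00492
  = 2.802 · 0.0702
  = 0.1966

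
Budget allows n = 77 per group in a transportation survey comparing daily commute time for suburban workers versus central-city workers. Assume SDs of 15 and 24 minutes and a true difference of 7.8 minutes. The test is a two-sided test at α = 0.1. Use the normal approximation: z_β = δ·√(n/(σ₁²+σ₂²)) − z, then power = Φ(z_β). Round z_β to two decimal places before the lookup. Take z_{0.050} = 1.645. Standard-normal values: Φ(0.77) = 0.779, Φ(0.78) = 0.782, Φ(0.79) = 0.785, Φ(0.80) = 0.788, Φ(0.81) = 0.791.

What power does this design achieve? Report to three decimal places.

z_β = δ·√(n/(σ₁²+σ₂²)) − z_{α/2}
    = 7.8 · √(77/801) − 1.645
    = 7.8 · 0.31005 − 1.645
    = 2.4184 − 1.645 = 0.7734 → 0.77
Power = Φ(0.77) = 0.779.

Power ≈ 0.779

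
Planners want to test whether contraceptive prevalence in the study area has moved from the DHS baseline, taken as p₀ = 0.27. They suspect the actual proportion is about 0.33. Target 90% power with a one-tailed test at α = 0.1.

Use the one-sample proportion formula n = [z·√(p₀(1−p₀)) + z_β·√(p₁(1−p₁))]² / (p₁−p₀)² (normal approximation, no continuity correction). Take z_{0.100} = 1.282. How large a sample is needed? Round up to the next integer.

n = [z_α·√(p₀q₀) + z_β·√(p₁q₁)]² / (p₁ − p₀)²
  = [1.282·√(0.27·0.73) + 1.282·√(0.33·0.67)]² / (0.06)²
  = [1.282·0.4440 + 1.282·0.4702]² / 0.0036
  = [1.1720]² / 0.0036
  = 381.53
Round up → n = 382.

n = 382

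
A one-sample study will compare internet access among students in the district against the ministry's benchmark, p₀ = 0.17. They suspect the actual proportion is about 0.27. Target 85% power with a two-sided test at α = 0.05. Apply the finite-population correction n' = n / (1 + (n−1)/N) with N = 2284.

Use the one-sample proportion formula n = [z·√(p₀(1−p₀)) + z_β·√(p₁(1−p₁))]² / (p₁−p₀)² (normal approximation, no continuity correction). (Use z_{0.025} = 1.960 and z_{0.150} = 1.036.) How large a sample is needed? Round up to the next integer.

n = [z_{α/2}·√(p₀q₀) + z_β·√(p₁q₁)]² / (p₁ − p₀)²
  = [1.960·√(0.17·0.83) + 1.036·√(0.27·0.73)]² / (0.10)²
  = [1.960·0.3756 + 1.036·0.4440]² / 0.0100
  = [1.1962]² / 0.0100
  = 143.09
Finite-population correction (N = 2284): 143.09 / (1 + (143.09 − 1)/2284) = 134.71.
Round up → n = 135.

n = 135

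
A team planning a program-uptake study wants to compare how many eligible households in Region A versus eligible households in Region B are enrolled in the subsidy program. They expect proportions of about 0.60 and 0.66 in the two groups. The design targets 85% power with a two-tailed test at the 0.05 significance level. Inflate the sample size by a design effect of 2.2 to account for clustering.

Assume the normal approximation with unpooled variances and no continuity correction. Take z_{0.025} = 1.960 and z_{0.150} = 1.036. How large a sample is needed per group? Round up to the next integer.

n = 2548 per group

n = (z_{α/2} + z_β)² · [p₁(1−p₁) + p₂(1−p₂)] / (p₁ − p₂)²
  = (1.960 + 1.036)² · (0.60·0.40 + 0.66·0.34) / (-0.06)²
  = (2.996)² · (0.2400 + 0.2244) / 0.0036
  = 8.9760 · 0.4644 / 0.0036
  = 1157.91
Design effect: 2.2 × 1157.91 = 2547.39.
Round up → n = 2548 per group.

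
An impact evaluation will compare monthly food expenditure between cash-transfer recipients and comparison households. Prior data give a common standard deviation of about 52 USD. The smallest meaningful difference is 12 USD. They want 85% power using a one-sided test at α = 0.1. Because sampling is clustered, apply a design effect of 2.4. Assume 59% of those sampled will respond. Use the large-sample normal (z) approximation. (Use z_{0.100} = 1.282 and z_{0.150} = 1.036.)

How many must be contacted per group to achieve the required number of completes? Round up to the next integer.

n = 821 per group

n = (z_α + z_β)² · (σ₁² + σ₂²) / δ²
  = (1.282 + 1.036)² · (2·52² = 5408) / 12²
  = 5.3731 · 5408 / 144
  = 201.79
Design effect: 2.4 × 201.79 = 484.30.
Adjust for 59% response: 484.30 / 0.59 = 820.84.
Round up → n = 821 per group.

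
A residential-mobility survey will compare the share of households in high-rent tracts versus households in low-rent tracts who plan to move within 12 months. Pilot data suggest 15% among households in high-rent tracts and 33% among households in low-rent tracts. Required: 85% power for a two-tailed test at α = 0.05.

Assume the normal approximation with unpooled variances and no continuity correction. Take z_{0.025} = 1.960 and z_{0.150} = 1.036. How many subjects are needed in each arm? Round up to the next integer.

n = 97 per group

n = (z_{α/2} + z_β)² · [p₁(1−p₁) + p₂(1−p₂)] / (p₁ − p₂)²
  = (1.960 + 1.036)² · (0.15·0.85 + 0.33·0.67) / (-0.18)²
  = (2.996)² · (0.1275 + 0.2211) / 0.0324
  = 8.9760 · 0.3486 / 0.0324
  = 96.58
Round up → n = 97 per group.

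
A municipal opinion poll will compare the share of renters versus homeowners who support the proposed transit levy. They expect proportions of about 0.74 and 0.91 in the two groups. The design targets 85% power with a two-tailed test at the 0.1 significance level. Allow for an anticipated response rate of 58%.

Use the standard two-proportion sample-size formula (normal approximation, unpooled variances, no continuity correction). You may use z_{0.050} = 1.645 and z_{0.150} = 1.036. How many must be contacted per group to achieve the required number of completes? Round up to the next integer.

n = (z_{α/2} + z_β)² · [p₁(1−p₁) + p₂(1−p₂)] / (p₁ − p₂)²
  = (1.645 + 1.036)² · (0.74·0.26 + 0.91·0.09) / (-0.17)²
  = (2.681)² · (0.1924 + 0.0819) / 0.0289
  = 7.1878 · 0.2743 / 0.0289
  = 68.22
Adjust for 58% response: 68.22 / 0.58 = 117.62.
Round up → n = 118 per group.

n = 118 per group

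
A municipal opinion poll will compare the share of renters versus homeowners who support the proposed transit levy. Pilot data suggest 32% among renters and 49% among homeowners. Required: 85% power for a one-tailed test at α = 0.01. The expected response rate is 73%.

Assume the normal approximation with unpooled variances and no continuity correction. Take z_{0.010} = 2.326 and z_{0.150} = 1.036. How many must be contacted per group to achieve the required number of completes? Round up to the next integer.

n = (z_α + z_β)² · [p₁(1−p₁) + p₂(1−p₂)] / (p₁ − p₂)²
  = (2.326 + 1.036)² · (0.32·0.68 + 0.49·0.51) / (-0.17)²
  = (3.362)² · (0.2176 + 0.2499) / 0.0289
  = 11.3030 · 0.4675 / 0.0289
  = 182.84
Adjust for 73% response: 182.84 / 0.73 = 250.47.
Round up → n = 251 per group.

n = 251 per group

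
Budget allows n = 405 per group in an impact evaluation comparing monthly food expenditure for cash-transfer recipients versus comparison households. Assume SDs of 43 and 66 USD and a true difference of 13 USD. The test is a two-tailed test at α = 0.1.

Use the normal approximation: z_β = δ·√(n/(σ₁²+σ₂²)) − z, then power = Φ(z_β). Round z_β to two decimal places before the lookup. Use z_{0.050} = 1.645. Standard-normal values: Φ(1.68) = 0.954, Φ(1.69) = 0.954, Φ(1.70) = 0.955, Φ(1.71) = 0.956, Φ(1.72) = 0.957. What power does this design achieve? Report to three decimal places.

Power ≈ 0.954

z_β = δ·√(n/(σ₁²+σ₂²)) − z_{α/2}
    = 13 · √(405/6205) − 1.645
    = 13 · 0.25548 − 1.645
    = 3.3212 − 1.645 = 1.6762 → 1.68
Power = Φ(1.68) = 0.954.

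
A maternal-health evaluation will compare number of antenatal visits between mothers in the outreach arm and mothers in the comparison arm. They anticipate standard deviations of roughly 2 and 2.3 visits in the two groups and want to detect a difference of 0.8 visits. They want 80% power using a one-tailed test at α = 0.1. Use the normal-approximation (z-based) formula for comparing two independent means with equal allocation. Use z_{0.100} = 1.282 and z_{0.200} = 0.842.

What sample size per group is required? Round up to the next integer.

n = (z_α + z_β)² · (σ₁² + σ₂²) / δ²
  = (1.282 + 0.842)² · (2² + 2.3² = 9.29) / 0.8²
  = 4.5114 · 9.29 / 0.64
  = 65.49
Round up → n = 66 per group.

n = 66 per group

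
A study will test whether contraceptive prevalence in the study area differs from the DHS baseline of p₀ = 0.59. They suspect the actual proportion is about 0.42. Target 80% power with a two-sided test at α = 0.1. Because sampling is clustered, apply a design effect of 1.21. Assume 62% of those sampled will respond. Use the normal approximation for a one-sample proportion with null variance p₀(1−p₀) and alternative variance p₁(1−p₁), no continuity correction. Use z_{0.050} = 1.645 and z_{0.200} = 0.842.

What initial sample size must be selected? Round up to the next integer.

n = 102

n = [z_{α/2}·√(p₀q₀) + z_β·√(p₁q₁)]² / (p₁ − p₀)²
  = [1.645·√(0.59·0.41) + 0.842·√(0.42·0.58)]² / (-0.17)²
  = [1.645·0.4918 + 0.842·0.4936]² / 0.0289
  = [1.2246]² / 0.0289
  = 51.89
Design effect: 1.21 × 51.89 = 62.79.
Adjust for 62% response: 62.79 / 0.62 = 101.28.
Round up → n = 102.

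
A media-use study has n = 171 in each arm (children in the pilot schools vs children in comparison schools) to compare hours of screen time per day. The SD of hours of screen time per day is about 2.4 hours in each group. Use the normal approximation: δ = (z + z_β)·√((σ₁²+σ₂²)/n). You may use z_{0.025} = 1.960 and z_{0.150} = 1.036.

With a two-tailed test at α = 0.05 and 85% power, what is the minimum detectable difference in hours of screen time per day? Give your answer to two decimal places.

δ = (z_{α/2} + z_β) · √((σ₁²+σ₂²)/n)
  = (1.960 + 1.036) · √(11.52/171)
  = 2.996 · √0.06737
  = 2.996 · 0.2596
  = 0.7776

Minimum detectable difference ≈ 0.78 hours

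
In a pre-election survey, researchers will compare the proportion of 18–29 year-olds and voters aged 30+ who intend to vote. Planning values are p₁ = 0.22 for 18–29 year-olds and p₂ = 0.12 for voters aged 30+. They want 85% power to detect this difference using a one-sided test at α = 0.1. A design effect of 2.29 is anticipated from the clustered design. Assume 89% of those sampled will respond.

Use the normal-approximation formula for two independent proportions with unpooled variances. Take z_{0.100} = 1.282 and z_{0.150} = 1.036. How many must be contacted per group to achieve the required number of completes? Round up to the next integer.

n = 384 per group

n = (z_α + z_β)² · [p₁(1−p₁) + p₂(1−p₂)] / (p₁ − p₂)²
  = (1.282 + 1.036)² · (0.22·0.78 + 0.12·0.88) / (0.10)²
  = (2.318)² · (0.1716 + 0.1056) / 0.0100
  = 5.3731 · 0.2772 / 0.0100
  = 148.94
Design effect: 2.29 × 148.94 = 341.08.
Adjust for 89% response: 341.08 / 0.89 = 383.24.
Round up → n = 384 per group.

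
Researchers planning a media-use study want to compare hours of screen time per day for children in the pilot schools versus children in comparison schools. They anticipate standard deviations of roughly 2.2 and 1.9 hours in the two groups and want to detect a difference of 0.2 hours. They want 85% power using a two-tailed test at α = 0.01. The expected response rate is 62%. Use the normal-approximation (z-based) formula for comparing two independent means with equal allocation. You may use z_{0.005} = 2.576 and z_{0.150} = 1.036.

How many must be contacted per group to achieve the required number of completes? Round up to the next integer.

n = 4446 per group

n = (z_{α/2} + z_β)² · (σ₁² + σ₂²) / δ²
  = (2.576 + 1.036)² · (2.2² + 1.9² = 8.45) / 0.2²
  = 13.0465 · 8.45 / 0.04
  = 2756.08
Adjust for 62% response: 2756.08 / 0.62 = 4445.29.
Round up → n = 4446 per group.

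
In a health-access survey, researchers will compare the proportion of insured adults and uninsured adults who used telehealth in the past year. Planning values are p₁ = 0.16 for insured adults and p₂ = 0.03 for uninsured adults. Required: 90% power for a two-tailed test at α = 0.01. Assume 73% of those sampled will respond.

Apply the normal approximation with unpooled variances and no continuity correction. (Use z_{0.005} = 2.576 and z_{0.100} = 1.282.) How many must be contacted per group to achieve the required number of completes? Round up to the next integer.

n = (z_{α/2} + z_β)² · [p₁(1−p₁) + p₂(1−p₂)] / (p₁ − p₂)²
  = (2.576 + 1.282)² · (0.16·0.84 + 0.03·0.97) / (0.13)²
  = (3.858)² · (0.1344 + 0.0291) / 0.0169
  = 14.8842 · 0.1635 / 0.0169
  = 144.00
Adjust for 73% response: 144.00 / 0.73 = 197.26.
Round up → n = 198 per group.

n = 198 per group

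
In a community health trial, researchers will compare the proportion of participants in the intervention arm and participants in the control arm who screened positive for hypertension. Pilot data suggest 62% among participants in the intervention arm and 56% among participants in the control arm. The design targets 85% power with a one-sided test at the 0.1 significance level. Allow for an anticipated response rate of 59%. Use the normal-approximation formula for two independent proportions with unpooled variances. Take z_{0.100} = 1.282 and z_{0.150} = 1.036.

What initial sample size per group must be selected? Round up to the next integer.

n = 1220 per group

n = (z_α + z_β)² · [p₁(1−p₁) + p₂(1−p₂)] / (p₁ − p₂)²
  = (1.282 + 1.036)² · (0.62·0.38 + 0.56·0.44) / (0.06)²
  = (2.318)² · (0.2356 + 0.2464) / 0.0036
  = 5.3731 · 0.4820 / 0.0036
  = 719.40
Adjust for 59% response: 719.40 / 0.59 = 1219.32.
Round up → n = 1220 per group.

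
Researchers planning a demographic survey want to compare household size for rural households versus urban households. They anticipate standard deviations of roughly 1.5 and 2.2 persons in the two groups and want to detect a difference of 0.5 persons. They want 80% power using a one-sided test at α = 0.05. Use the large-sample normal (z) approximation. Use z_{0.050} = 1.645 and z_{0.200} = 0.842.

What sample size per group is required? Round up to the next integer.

n = 176 per group

n = (z_α + z_β)² · (σ₁² + σ₂²) / δ²
  = (1.645 + 0.842)² · (1.5² + 2.2² = 7.09) / 0.5²
  = 6.1852 · 7.09 / 0.25
  = 175.41
Round up → n = 176 per group.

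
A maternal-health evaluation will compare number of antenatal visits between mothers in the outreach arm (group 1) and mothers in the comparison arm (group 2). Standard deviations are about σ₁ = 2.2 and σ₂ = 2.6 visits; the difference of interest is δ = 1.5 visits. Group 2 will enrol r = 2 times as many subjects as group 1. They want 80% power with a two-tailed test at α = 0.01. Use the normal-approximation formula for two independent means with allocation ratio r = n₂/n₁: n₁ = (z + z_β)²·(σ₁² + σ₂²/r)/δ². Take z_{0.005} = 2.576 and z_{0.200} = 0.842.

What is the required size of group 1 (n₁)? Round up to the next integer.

n₁ = 43

n₁ = (z_{α/2} + z_β)² · (σ₁² + σ₂²/r) / δ²
   = (2.576 + 0.842)² · (2.2² + 2.6²/2) / 1.5²
   = 11.6827 · (4.84 + 3.38) / 2.25
   = 11.6827 · 8.22 / 2.25
   = 42.68
Round up → n₁ = 43; n₂ = r·n₁ = 2 × 43 = 86.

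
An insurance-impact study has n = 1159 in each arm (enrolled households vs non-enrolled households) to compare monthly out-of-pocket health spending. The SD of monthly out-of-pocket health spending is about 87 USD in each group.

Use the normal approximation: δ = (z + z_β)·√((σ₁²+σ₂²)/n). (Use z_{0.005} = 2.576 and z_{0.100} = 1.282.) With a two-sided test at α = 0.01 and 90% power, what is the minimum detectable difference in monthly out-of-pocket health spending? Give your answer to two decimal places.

δ = (z_{α/2} + z_β) · √((σ₁²+σ₂²)/n)
  = (2.576 + 1.282) · √(15138/1159)
  = 3.858 · √13.0613
  = 3.858 · 3.6140
  = 13.9430

Minimum detectable difference ≈ 13.94 USD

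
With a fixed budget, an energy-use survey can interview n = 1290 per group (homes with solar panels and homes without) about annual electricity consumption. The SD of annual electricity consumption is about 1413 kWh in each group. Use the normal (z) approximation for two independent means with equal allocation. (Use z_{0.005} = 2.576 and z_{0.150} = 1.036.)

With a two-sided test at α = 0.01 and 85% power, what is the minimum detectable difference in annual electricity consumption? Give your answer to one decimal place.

δ = (z_{α/2} + z_β) · √((σ₁²+σ₂²)/n)
  = (2.576 + 1.036) · √(3993138/1290)
  = 3.612 · √3095.5
  = 3.612 · 55.6368
  = 200.9602

Minimum detectable difference ≈ 201.0 kWh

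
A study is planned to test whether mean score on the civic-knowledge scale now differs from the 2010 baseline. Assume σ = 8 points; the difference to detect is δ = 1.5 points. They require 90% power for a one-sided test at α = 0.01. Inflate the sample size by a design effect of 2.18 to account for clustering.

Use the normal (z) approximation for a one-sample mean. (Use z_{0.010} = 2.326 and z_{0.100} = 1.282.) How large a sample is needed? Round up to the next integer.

n = 808

n = (z_α + z_β)² · σ² / δ²
  = (2.326 + 1.282)² · 8² / 1.5²
  = 13.0177 · 64 / 2.25
  = 370.28
Design effect: 2.18 × 370.28 = 807.21.
Round up → n = 808.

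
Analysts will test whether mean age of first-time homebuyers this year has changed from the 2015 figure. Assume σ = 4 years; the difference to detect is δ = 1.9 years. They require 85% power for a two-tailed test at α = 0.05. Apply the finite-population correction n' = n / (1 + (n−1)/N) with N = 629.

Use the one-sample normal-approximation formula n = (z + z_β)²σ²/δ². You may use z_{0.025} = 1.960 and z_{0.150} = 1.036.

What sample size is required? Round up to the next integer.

n = 38

n = (z_{α/2} + z_β)² · σ² / δ²
  = (1.960 + 1.036)² · 4² / 1.9²
  = 8.9760 · 16 / 3.61
  = 39.78
Finite-population correction (N = 629): 39.78 / (1 + (39.78 − 1)/629) = 37.47.
Round up → n = 38.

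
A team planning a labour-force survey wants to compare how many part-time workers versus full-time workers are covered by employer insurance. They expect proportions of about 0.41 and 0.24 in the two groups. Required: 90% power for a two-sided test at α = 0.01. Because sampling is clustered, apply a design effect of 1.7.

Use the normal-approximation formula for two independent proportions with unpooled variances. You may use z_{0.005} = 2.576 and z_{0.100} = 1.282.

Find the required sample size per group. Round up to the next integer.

n = 372 per group

n = (z_{α/2} + z_β)² · [p₁(1−p₁) + p₂(1−p₂)] / (p₁ − p₂)²
  = (2.576 + 1.282)² · (0.41·0.59 + 0.24·0.76) / (0.17)²
  = (3.858)² · (0.2419 + 0.1824) / 0.0289
  = 14.8842 · 0.4243 / 0.0289
  = 218.52
Design effect: 1.7 × 218.52 = 371.49.
Round up → n = 372 per group.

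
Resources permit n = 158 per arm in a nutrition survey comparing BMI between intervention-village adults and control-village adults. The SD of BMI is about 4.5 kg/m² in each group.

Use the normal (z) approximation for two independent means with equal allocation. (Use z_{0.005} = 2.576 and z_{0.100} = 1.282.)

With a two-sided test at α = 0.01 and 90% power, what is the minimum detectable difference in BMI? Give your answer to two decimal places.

δ = (z_{α/2} + z_β) · √((σ₁²+σ₂²)/n)
  = (2.576 + 1.282) · √(40.5/158)
  = 3.858 · √0.25633
  = 3.858 · 0.5063
  = 1.9533

Minimum detectable difference ≈ 1.95 kg/m²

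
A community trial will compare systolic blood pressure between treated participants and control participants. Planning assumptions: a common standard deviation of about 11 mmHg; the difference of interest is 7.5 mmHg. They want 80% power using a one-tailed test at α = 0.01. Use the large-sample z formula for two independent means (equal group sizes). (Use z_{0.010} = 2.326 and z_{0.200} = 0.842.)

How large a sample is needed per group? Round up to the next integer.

n = (z_α + z_β)² · (σ₁² + σ₂²) / δ²
  = (2.326 + 0.842)² · (2·11² = 242) / 7.5²
  = 10.0362 · 242 / 56.25
  = 43.18
Round up → n = 44 per group.

n = 44 per group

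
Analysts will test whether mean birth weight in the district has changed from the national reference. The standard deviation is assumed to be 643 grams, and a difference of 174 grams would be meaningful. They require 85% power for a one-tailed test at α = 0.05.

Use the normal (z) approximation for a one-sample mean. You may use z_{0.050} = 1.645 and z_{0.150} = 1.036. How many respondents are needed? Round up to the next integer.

n = 99

n = (z_α + z_β)² · σ² / δ²
  = (1.645 + 1.036)² · 643² / 174²
  = 7.1878 · 413449 / 30276
  = 98.16
Round up → n = 99.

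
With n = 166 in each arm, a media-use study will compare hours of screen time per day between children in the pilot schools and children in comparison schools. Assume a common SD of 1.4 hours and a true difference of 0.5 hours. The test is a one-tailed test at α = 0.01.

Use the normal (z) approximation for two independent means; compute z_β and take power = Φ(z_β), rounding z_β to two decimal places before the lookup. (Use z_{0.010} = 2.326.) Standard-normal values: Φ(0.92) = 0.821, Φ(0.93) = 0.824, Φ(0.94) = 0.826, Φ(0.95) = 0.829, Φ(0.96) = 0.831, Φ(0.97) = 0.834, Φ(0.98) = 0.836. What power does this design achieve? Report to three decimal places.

Power ≈ 0.824

z_β = δ·√(n/(σ₁²+σ₂²)) − z_α
    = 0.5 · √(166/3.92) − 2.326
    = 0.5 · 6.50745 − 2.326
    = 3.2537 − 2.326 = 0.9277 → 0.93
Power = Φ(0.93) = 0.824.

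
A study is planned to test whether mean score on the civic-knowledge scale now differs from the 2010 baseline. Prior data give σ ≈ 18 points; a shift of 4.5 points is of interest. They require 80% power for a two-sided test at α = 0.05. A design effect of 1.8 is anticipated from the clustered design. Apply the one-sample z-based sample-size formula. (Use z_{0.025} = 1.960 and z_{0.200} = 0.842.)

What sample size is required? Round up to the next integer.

n = (z_{α/2} + z_β)² · σ² / δ²
  = (1.960 + 0.842)² · 18² / 4.5²
  = 7.8512 · 324 / 20.25
  = 125.62
Design effect: 1.8 × 125.62 = 226.11.
Round up → n = 227.

n = 227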